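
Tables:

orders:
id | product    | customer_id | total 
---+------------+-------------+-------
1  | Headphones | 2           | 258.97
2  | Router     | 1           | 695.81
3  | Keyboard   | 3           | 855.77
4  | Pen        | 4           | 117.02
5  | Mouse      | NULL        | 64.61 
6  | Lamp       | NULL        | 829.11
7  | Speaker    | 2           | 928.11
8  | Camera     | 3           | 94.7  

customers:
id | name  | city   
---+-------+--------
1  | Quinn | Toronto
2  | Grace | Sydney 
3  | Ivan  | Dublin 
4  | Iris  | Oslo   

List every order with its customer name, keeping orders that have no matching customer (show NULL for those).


LEFT JOIN keeps every row from orders (the left table); where customer_id has no match in customers, the customer columns become NULL. Walk through each order:
  - order 1 (Headphones): customer_id=2 -> matches Grace
  - order 2 (Router): customer_id=1 -> matches Quinn
  - order 3 (Keyboard): customer_id=3 -> matches Ivan
  - order 4 (Pen): customer_id=4 -> matches Iris
  - order 5 (Mouse): customer_id=NULL, no match -> kept with NULL
  - order 6 (Lamp): customer_id=NULL, no match -> kept with NULL
  - order 7 (Speaker): customer_id=2 -> matches Grace
  - order 8 (Camera): customer_id=3 -> matches Ivan
All 8 rows appear; 2 have NULL customer.

SQL:
SELECT a.product, b.name AS customer
FROM orders a
LEFT JOIN customers b ON a.customer_id = b.id

Result:
product    | customer
-----------+---------
Headphones | Grace   
Router     | Quinn   
Keyboard   | Ivan    
Pen        | Iris    
Mouse      | NULL    
Lamp       | NULL    
Speaker    | Grace   
Camera     | Ivan    


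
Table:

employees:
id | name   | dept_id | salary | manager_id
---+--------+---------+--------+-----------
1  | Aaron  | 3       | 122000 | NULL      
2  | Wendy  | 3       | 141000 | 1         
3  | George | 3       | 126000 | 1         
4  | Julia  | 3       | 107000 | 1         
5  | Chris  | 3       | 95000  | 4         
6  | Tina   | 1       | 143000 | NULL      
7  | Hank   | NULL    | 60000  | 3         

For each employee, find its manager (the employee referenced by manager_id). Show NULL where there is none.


This is a self-join: employees is joined to a second copy of itself, matching each row's manager_id to another row's id. Use LEFT JOIN so rows with manager_id=NULL are kept.
  - employee 1 (Aaron): manager_id=NULL -> NULL
  - employee 2 (Wendy): manager_id=1 -> Aaron
  - employee 3 (George): manager_id=1 -> Aaron
  - employee 4 (Julia): manager_id=1 -> Aaron
  - employee 5 (Chris): manager_id=4 -> Julia
  - employee 6 (Tina): manager_id=NULL -> NULL
  - employee 7 (Hank): manager_id=3 -> George

SQL:
SELECT a.name AS item, b.name AS manager
FROM employees a
LEFT JOIN employees b ON a.manager_id = b.id

Result:
item   | manager
-------+--------
Aaron  | NULL   
Wendy  | Aaron  
George | Aaron  
Julia  | Aaron  
Chris  | Julia  
Tina   | NULL   
Hank   | George 


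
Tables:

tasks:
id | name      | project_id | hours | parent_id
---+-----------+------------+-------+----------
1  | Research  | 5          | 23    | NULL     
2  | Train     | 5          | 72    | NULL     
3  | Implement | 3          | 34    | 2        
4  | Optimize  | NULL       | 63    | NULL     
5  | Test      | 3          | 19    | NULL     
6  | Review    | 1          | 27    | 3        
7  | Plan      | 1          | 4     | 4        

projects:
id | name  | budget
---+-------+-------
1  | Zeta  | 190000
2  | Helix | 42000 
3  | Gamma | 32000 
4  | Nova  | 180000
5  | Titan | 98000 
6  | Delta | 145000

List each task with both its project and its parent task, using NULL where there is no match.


Two LEFT JOINs from the same base table tasks: one to projects via project_id, one to tasks itself via parent_id. Both are LEFT so every task is preserved.
Match against projects:
  - task 1 (Research): project_id=5 -> matches Titan
  - task 2 (Train): project_id=5 -> matches Titan
  - task 3 (Implement): project_id=3 -> matches Gamma
  - task 4 (Optimize): project_id=NULL, no match -> kept with NULL
  - task 5 (Test): project_id=3 -> matches Gamma
  - task 6 (Review): project_id=1 -> matches Zeta
  - task 7 (Plan): project_id=1 -> matches Zeta
Match against tasks (self):
  - task 1 (Research): parent_id=NULL -> NULL
  - task 2 (Train): parent_id=NULL -> NULL
  - task 3 (Implement): parent_id=2 -> Train
  - task 4 (Optimize): parent_id=NULL -> NULL
  - task 5 (Test): parent_id=NULL -> NULL
  - task 6 (Review): parent_id=3 -> Implement
  - task 7 (Plan): parent_id=4 -> Optimize

SQL:
SELECT a.name, b.name AS project, c.name AS parent
FROM tasks a
LEFT JOIN projects b ON a.project_id = b.id
LEFT JOIN tasks c ON a.parent_id = c.id

Result:
name      | project | parent   
----------+---------+----------
Research  | Titan   | NULL     
Train     | Titan   | NULL     
Implement | Gamma   | Train    
Optimize  | NULL    | NULL     
Test      | Gamma   | NULL     
Review    | Zeta    | Implement
Plan      | Zeta    | Optimize 


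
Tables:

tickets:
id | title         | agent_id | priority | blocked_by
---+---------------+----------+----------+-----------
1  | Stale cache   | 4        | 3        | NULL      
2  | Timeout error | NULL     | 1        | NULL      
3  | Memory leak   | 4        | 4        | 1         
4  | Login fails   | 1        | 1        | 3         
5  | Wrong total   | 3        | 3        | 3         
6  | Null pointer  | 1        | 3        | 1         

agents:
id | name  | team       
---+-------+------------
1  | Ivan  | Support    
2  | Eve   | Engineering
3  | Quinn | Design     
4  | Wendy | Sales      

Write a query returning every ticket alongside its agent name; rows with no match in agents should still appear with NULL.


LEFT JOIN keeps every row from tickets (the left table); where agent_id has no match in agents, the agent columns become NULL. Walk through each ticket:
  - ticket 1 (Stale cache): agent_id=4 -> matches Wendy
  - ticket 2 (Timeout error): agent_id=NULL, no match -> kept with NULL
  - ticket 3 (Memory leak): agent_id=4 -> matches Wendy
  - ticket 4 (Login fails): agent_id=1 -> matches Ivan
  - ticket 5 (Wrong total): agent_id=3 -> matches Quinn
  - ticket 6 (Null pointer): agent_id=1 -> matches Ivan
All 6 rows appear; 1 has NULL agent.

SQL:
SELECT a.title, b.name AS agent
FROM tickets a
LEFT JOIN agents b ON a.agent_id = b.id

Result:
title         | agent
--------------+------
Stale cache   | Wendy
Timeout error | NULL 
Memory leak   | Wendy
Login fails   | Ivan 
Wrong total   | Quinn
Null pointer  | Ivan 


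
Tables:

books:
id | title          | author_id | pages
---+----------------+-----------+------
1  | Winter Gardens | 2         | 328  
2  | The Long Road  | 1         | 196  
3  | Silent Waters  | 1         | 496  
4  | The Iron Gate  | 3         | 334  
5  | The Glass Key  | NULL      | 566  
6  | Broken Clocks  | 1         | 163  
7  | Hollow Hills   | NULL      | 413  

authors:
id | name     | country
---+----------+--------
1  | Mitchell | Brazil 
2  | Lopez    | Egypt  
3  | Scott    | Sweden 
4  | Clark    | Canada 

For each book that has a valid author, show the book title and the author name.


INNER JOIN keeps only books rows whose author_id matches an id in authors. Walk through each book:
  - book 1 (Winter Gardens): author_id=2 -> matches Lopez
  - book 2 (The Long Road): author_id=1 -> matches Mitchell
  - book 3 (Silent Waters): author_id=1 -> matches Mitchell
  - book 4 (The Iron Gate): author_id=3 -> matches Scott
  - book 5 (The Glass Key): author_id=NULL, no match -> dropped
  - book 6 (Broken Clocks): author_id=1 -> matches Mitchell
  - book 7 (Hollow Hills): author_id=NULL, no match -> dropped
So 2 of 7 rows are dropped.

SQL:
SELECT a.title, b.name AS author
FROM books a
INNER JOIN authors b ON a.author_id = b.id

Result:
title          | author  
---------------+---------
Winter Gardens | Lopez   
The Long Road  | Mitchell
Silent Waters  | Mitchell
The Iron Gate  | Scott   
Broken Clocks  | Mitchell


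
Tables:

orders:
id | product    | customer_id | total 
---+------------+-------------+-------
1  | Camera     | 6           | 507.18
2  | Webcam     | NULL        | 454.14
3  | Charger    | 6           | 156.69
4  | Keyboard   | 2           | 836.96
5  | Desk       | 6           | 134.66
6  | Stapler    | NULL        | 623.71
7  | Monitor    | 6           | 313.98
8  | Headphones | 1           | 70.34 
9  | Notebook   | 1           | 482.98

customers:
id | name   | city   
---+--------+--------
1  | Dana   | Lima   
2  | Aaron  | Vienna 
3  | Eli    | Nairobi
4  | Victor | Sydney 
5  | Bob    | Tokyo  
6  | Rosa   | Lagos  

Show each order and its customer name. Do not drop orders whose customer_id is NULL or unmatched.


LEFT JOIN keeps every row from orders (the left table); where customer_id has no match in customers, the customer columns become NULL. Walk through each order:
  - order 1 (Camera): customer_id=6 -> matches Rosa
  - order 2 (Webcam): customer_id=NULL, no match -> kept with NULL
  - order 3 (Charger): customer_id=6 -> matches Rosa
  - order 4 (Keyboard): customer_id=2 -> matches Aaron
  - order 5 (Desk): customer_id=6 -> matches Rosa
  - order 6 (Stapler): customer_id=NULL, no match -> kept with NULL
  - order 7 (Monitor): customer_id=6 -> matches Rosa
  - order 8 (Headphones): customer_id=1 -> matches Dana
  - order 9 (Notebook): customer_id=1 -> matches Dana
All 9 rows appear; 2 have NULL customer.

SQL:
SELECT a.product, b.name AS customer
FROM orders a
LEFT JOIN customers b ON a.customer_id = b.id

Result:
product    | customer
-----------+---------
Camera     | Rosa    
Webcam     | NULL    
Charger    | Rosa    
Keyboard   | Aaron   
Desk       | Rosa    
Stapler    | NULL    
Monitor    | Rosa    
Headphones | Dana    
Notebook   | Dana    


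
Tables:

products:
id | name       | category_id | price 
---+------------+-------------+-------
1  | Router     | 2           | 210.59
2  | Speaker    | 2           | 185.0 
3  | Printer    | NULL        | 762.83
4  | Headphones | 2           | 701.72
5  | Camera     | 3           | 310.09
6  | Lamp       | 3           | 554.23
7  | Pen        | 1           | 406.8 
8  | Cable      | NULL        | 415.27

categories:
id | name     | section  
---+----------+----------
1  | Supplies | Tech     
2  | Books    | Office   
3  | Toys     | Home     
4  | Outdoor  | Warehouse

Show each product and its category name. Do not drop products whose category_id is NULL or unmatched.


LEFT JOIN keeps every row from products (the left table); where category_id has no match in categories, the category columns become NULL. Walk through each product:
  - product 1 (Router): category_id=2 -> matches Books
  - product 2 (Speaker): category_id=2 -> matches Books
  - product 3 (Printer): category_id=NULL, no match -> kept with NULL
  - product 4 (Headphones): category_id=2 -> matches Books
  - product 5 (Camera): category_id=3 -> matches Toys
  - product 6 (Lamp): category_id=3 -> matches Toys
  - product 7 (Pen): category_id=1 -> matches Supplies
  - product 8 (Cable): category_id=NULL, no match -> kept with NULL
All 8 rows appear; 2 have NULL category.

SQL:
SELECT a.name, b.name AS category
FROM products a
LEFT JOIN categories b ON a.category_id = b.id

Result:
name       | category
-----------+---------
Router     | Books   
Speaker    | Books   
Printer    | NULL    
Headphones | Books   
Camera     | Toys    
Lamp       | Toys    
Pen        | Supplies
Cable      | NULL    


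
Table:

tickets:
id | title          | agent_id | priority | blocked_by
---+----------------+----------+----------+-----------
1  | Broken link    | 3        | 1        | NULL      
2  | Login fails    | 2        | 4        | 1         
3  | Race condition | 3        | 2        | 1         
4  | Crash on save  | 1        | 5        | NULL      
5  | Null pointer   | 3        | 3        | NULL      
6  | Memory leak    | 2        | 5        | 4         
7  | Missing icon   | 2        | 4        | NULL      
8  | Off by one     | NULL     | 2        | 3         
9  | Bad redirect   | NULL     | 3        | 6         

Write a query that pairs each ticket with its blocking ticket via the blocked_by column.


This is a self-join: tickets is joined to a second copy of itself, matching each row's blocked_by to another row's id. Use LEFT JOIN so rows with blocked_by=NULL are kept.
  - ticket 1 (Broken link): blocked_by=NULL -> NULL
  - ticket 2 (Login fails): blocked_by=1 -> Broken link
  - ticket 3 (Race condition): blocked_by=1 -> Broken link
  - ticket 4 (Crash on save): blocked_by=NULL -> NULL
  - ticket 5 (Null pointer): blocked_by=NULL -> NULL
  - ticket 6 (Memory leak): blocked_by=4 -> Crash on save
  - ticket 7 (Missing icon): blocked_by=NULL -> NULL
  - ticket 8 (Off by one): blocked_by=3 -> Race condition
  - ticket 9 (Bad redirect): blocked_by=6 -> Memory leak

SQL:
SELECT a.title AS item, b.title AS blocked_by
FROM tickets a
LEFT JOIN tickets b ON a.blocked_by = b.id

Result:
item           | blocked_by    
---------------+---------------
Broken link    | NULL          
Login fails    | Broken link   
Race condition | Broken link   
Crash on save  | NULL          
Null pointer   | NULL          
Memory leak    | Crash on save 
Missing icon   | NULL          
Off by one     | Race condition
Bad redirect   | Memory leak   


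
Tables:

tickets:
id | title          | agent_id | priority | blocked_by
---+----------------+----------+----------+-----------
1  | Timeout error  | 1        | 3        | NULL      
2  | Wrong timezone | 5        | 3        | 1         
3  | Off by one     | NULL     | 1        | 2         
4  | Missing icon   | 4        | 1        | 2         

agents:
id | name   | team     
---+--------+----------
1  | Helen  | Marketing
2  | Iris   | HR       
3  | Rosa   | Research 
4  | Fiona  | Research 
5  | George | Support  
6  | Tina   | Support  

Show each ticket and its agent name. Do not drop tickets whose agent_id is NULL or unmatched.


LEFT JOIN keeps every row from tickets (the left table); where agent_id has no match in agents, the agent columns become NULL. Walk through each ticket:
  - ticket 1 (Timeout error): agent_id=1 -> matches Helen
  - ticket 2 (Wrong timezone): agent_id=5 -> matches George
  - ticket 3 (Off by one): agent_id=NULL, no match -> kept with NULL
  - ticket 4 (Missing icon): agent_id=4 -> matches Fiona
All 4 rows appear; 1 has NULL agent.

SQL:
SELECT a.title, b.name AS agent
FROM tickets a
LEFT JOIN agents b ON a.agent_id = b.id

Result:
title          | agent 
---------------+-------
Timeout error  | Helen 
Wrong timezone | George
Off by one     | NULL  
Missing icon   | Fiona 


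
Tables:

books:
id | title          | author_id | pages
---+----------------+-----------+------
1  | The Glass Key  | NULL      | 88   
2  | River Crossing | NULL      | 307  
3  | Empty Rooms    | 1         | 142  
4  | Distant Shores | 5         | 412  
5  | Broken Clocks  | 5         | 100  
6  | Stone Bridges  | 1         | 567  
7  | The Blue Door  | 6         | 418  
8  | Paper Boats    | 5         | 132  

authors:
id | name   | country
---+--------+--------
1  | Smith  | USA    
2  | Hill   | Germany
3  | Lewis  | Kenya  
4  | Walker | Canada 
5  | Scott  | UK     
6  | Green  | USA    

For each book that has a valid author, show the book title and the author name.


INNER JOIN keeps only books rows whose author_id matches an id in authors. Walk through each book:
  - book 1 (The Glass Key): author_id=NULL, no match -> dropped
  - book 2 (River Crossing): author_id=NULL, no match -> dropped
  - book 3 (Empty Rooms): author_id=1 -> matches Smith
  - book 4 (Distant Shores): author_id=5 -> matches Scott
  - book 5 (Broken Clocks): author_id=5 -> matches Scott
  - book 6 (Stone Bridges): author_id=1 -> matches Smith
  - book 7 (The Blue Door): author_id=6 -> matches Green
  - book 8 (Paper Boats): author_id=5 -> matches Scott
So 2 of 8 rows are dropped.

SQL:
SELECT a.title, b.name AS author
FROM books a
INNER JOIN authors b ON a.author_id = b.id

Result:
title          | author
---------------+-------
Empty Rooms    | Smith 
Distant Shores | Scott 
Broken Clocks  | Scott 
Stone Bridges  | Smith 
The Blue Door  | Green 
Paper Boats    | Scott 


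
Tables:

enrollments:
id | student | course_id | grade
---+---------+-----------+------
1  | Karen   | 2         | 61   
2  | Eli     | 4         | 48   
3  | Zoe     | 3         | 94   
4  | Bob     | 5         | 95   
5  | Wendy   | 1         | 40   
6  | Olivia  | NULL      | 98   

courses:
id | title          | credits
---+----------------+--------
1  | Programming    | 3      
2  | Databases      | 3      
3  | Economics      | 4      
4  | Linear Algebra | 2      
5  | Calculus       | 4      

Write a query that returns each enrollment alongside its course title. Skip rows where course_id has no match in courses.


INNER JOIN keeps only enrollments rows whose course_id matches an id in courses. Walk through each enrollment:
  - enrollment 1 (Karen): course_id=2 -> matches Databases
  - enrollment 2 (Eli): course_id=4 -> matches Linear Algebra
  - enrollment 3 (Zoe): course_id=3 -> matches Economics
  - enrollment 4 (Bob): course_id=5 -> matches Calculus
  - enrollment 5 (Wendy): course_id=1 -> matches Programming
  - enrollment 6 (Olivia): course_id=NULL, no match -> dropped
So 1 of 6 rows is dropped.

SQL:
SELECT a.student, b.title AS course
FROM enrollments a
INNER JOIN courses b ON a.course_id = b.id

Result:
student | course        
--------+---------------
Karen   | Databases     
Eli     | Linear Algebra
Zoe     | Economics     
Bob     | Calculus      
Wendy   | Programming   


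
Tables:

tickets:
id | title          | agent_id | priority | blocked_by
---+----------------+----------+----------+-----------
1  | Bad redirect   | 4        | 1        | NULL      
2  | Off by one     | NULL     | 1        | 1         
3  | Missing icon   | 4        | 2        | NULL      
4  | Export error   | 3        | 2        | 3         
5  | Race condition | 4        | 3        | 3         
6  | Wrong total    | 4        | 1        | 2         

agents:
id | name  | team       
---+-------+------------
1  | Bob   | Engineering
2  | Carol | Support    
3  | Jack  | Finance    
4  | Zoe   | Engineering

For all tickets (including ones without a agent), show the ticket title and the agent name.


LEFT JOIN keeps every row from tickets (the left table); where agent_id has no match in agents, the agent columns become NULL. Walk through each ticket:
  - ticket 1 (Bad redirect): agent_id=4 -> matches Zoe
  - ticket 2 (Off by one): agent_id=NULL, no match -> kept with NULL
  - ticket 3 (Missing icon): agent_id=4 -> matches Zoe
  - ticket 4 (Export error): agent_id=3 -> matches Jack
  - ticket 5 (Race condition): agent_id=4 -> matches Zoe
  - ticket 6 (Wrong total): agent_id=4 -> matches Zoe
All 6 rows appear; 1 has NULL agent.

SQL:
SELECT a.title, b.name AS agent
FROM tickets a
LEFT JOIN agents b ON a.agent_id = b.id

Result:
title          | agent
---------------+------
Bad redirect   | Zoe  
Off by one     | NULL 
Missing icon   | Zoe  
Export error   | Jack 
Race condition | Zoe  
Wrong total    | Zoe  


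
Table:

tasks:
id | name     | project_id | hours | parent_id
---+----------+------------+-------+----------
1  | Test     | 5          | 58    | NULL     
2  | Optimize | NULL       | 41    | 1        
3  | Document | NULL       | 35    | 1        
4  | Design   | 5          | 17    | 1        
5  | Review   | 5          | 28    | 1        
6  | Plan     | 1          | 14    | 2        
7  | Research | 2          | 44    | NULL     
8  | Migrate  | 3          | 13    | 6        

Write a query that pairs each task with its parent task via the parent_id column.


This is a self-join: tasks is joined to a second copy of itself, matching each row's parent_id to another row's id. Use LEFT JOIN so rows with parent_id=NULL are kept.
  - task 1 (Test): parent_id=NULL -> NULL
  - task 2 (Optimize): parent_id=1 -> Test
  - task 3 (Document): parent_id=1 -> Test
  - task 4 (Design): parent_id=1 -> Test
  - task 5 (Review): parent_id=1 -> Test
  - task 6 (Plan): parent_id=2 -> Optimize
  - task 7 (Research): parent_id=NULL -> NULL
  - task 8 (Migrate): parent_id=6 -> Plan

SQL:
SELECT a.name AS item, b.name AS parent
FROM tasks a
LEFT JOIN tasks b ON a.parent_id = b.id

Result:
item     | parent  
---------+---------
Test     | NULL    
Optimize | Test    
Document | Test    
Design   | Test    
Review   | Test    
Plan     | Optimize
Research | NULL    
Migrate  | Plan    


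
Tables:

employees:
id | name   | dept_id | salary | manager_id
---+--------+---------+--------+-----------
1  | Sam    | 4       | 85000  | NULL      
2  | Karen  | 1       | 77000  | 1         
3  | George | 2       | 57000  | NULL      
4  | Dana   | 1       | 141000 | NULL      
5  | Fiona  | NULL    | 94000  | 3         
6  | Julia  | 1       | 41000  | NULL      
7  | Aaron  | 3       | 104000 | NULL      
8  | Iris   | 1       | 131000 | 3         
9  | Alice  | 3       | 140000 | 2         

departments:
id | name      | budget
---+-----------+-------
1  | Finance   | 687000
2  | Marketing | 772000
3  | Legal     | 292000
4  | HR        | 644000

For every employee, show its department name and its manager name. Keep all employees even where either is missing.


Two LEFT JOINs from the same base table employees: one to departments via dept_id, one to employees itself via manager_id. Both are LEFT so every employee is preserved.
Match against departments:
  - employee 1 (Sam): dept_id=4 -> matches HR
  - employee 2 (Karen): dept_id=1 -> matches Finance
  - employee 3 (George): dept_id=2 -> matches Marketing
  - employee 4 (Dana): dept_id=1 -> matches Finance
  - employee 5 (Fiona): dept_id=NULL, no match -> kept with NULL
  - employee 6 (Julia): dept_id=1 -> matches Finance
  - employee 7 (Aaron): dept_id=3 -> matches Legal
  - employee 8 (Iris): dept_id=1 -> matches Finance
  - employee 9 (Alice): dept_id=3 -> matches Legal
Match against employees (self):
  - employee 1 (Sam): manager_id=NULL -> NULL
  - employee 2 (Karen): manager_id=1 -> Sam
  - employee 3 (George): manager_id=NULL -> NULL
  - employee 4 (Dana): manager_id=NULL -> NULL
  - employee 5 (Fiona): manager_id=3 -> George
  - employee 6 (Julia): manager_id=NULL -> NULL
  - employee 7 (Aaron): manager_id=NULL -> NULL
  - employee 8 (Iris): manager_id=3 -> George
  - employee 9 (Alice): manager_id=2 -> Karen

SQL:
SELECT a.name, b.name AS department, c.name AS manager
FROM employees a
LEFT JOIN departments b ON a.dept_id = b.id
LEFT JOIN employees c ON a.manager_id = c.id

Result:
name   | department | manager
-------+------------+--------
Sam    | HR         | NULL   
Karen  | Finance    | Sam    
George | Marketing  | NULL   
Dana   | Finance    | NULL   
Fiona  | NULL       | George 
Julia  | Finance    | NULL   
Aaron  | Legal      | NULL   
Iris   | Finance    | George 
Alice  | Legal      | Karen  


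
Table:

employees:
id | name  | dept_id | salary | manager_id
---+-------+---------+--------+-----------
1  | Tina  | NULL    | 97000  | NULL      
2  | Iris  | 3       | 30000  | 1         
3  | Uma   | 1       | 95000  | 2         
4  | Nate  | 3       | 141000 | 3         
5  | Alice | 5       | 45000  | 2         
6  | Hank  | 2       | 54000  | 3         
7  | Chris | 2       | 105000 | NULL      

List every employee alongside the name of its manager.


This is a self-join: employees is joined to a second copy of itself, matching each row's manager_id to another row's id. Use LEFT JOIN so rows with manager_id=NULL are kept.
  - employee 1 (Tina): manager_id=NULL -> NULL
  - employee 2 (Iris): manager_id=1 -> Tina
  - employee 3 (Uma): manager_id=2 -> Iris
  - employee 4 (Nate): manager_id=3 -> Uma
  - employee 5 (Alice): manager_id=2 -> Iris
  - employee 6 (Hank): manager_id=3 -> Uma
  - employee 7 (Chris): manager_id=NULL -> NULL

SQL:
SELECT a.name AS item, b.name AS manager
FROM employees a
LEFT JOIN employees b ON a.manager_id = b.id

Result:
item  | manager
------+--------
Tina  | NULL   
Iris  | Tina   
Uma   | Iris   
Nate  | Uma    
Alice | Iris   
Hank  | Uma    
Chris | NULL   


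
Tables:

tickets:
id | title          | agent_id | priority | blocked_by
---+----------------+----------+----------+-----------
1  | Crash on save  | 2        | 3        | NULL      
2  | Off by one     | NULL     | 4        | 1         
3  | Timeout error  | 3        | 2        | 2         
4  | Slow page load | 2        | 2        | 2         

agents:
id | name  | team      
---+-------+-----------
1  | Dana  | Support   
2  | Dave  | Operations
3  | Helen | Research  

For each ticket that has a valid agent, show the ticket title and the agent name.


INNER JOIN keeps only tickets rows whose agent_id matches an id in agents. Walk through each ticket:
  - ticket 1 (Crash on save): agent_id=2 -> matches Dave
  - ticket 2 (Off by one): agent_id=NULL, no match -> dropped
  - ticket 3 (Timeout error): agent_id=3 -> matches Helen
  - ticket 4 (Slow page load): agent_id=2 -> matches Dave
So 1 of 4 rows is dropped.

SQL:
SELECT a.title, b.name AS agent
FROM tickets a
INNER JOIN agents b ON a.agent_id = b.id

Result:
title          | agent
---------------+------
Crash on save  | Dave 
Timeout error  | Helen
Slow page load | Dave 


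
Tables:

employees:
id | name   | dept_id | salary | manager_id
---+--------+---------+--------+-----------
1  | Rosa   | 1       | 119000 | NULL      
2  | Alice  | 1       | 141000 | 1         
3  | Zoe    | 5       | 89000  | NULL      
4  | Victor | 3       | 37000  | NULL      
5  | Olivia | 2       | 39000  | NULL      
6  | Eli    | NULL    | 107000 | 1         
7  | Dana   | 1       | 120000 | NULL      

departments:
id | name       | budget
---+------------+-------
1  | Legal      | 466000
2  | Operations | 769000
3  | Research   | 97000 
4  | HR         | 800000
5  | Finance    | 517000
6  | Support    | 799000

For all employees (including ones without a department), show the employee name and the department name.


LEFT JOIN keeps every row from employees (the left table); where dept_id has no match in departments, the department columns become NULL. Walk through each employee:
  - employee 1 (Rosa): dept_id=1 -> matches Legal
  - employee 2 (Alice): dept_id=1 -> matches Legal
  - employee 3 (Zoe): dept_id=5 -> matches Finance
  - employee 4 (Victor): dept_id=3 -> matches Research
  - employee 5 (Olivia): dept_id=2 -> matches Operations
  - employee 6 (Eli): dept_id=NULL, no match -> kept with NULL
  - employee 7 (Dana): dept_id=1 -> matches Legal
All 7 rows appear; 1 has NULL department.

SQL:
SELECT a.name, b.name AS department
FROM employees a
LEFT JOIN departments b ON a.dept_id = b.id

Result:
name   | department
-------+-----------
Rosa   | Legal     
Alice  | Legal     
Zoe    | Finance   
Victor | Research  
Olivia | Operations
Eli    | NULL      
Dana   | Legal     


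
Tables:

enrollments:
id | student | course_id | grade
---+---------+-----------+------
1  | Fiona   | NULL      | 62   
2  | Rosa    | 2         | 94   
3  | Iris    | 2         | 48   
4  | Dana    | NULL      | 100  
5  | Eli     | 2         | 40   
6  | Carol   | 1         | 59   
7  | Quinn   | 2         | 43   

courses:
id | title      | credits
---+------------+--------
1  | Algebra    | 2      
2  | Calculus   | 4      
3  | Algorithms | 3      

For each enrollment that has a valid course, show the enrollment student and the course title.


INNER JOIN keeps only enrollments rows whose course_id matches an id in courses. Walk through each enrollment:
  - enrollment 1 (Fiona): course_id=NULL, no match -> dropped
  - enrollment 2 (Rosa): course_id=2 -> matches Calculus
  - enrollment 3 (Iris): course_id=2 -> matches Calculus
  - enrollment 4 (Dana): course_id=NULL, no match -> dropped
  - enrollment 5 (Eli): course_id=2 -> matches Calculus
  - enrollment 6 (Carol): course_id=1 -> matches Algebra
  - enrollment 7 (Quinn): course_id=2 -> matches Calculus
So 2 of 7 rows are dropped.

SQL:
SELECT a.student, b.title AS course
FROM enrollments a
INNER JOIN courses b ON a.course_id = b.id

Result:
student | course  
--------+---------
Rosa    | Calculus
Iris    | Calculus
Eli     | Calculus
Carol   | Algebra 
Quinn   | Calculus


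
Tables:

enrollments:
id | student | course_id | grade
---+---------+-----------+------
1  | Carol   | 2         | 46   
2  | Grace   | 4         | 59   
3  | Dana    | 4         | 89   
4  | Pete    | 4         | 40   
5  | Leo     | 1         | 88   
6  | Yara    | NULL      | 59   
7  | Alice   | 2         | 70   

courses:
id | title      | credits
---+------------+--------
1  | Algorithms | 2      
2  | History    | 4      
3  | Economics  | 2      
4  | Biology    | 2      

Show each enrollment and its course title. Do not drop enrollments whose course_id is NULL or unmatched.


LEFT JOIN keeps every row from enrollments (the left table); where course_id has no match in courses, the course columns become NULL. Walk through each enrollment:
  - enrollment 1 (Carol): course_id=2 -> matches History
  - enrollment 2 (Grace): course_id=4 -> matches Biology
  - enrollment 3 (Dana): course_id=4 -> matches Biology
  - enrollment 4 (Pete): course_id=4 -> matches Biology
  - enrollment 5 (Leo): course_id=1 -> matches Algorithms
  - enrollment 6 (Yara): course_id=NULL, no match -> kept with NULL
  - enrollment 7 (Alice): course_id=2 -> matches History
All 7 rows appear; 1 has NULL course.

SQL:
SELECT a.student, b.title AS course
FROM enrollments a
LEFT JOIN courses b ON a.course_id = b.id

Result:
student | course    
--------+-----------
Carol   | History   
Grace   | Biology   
Dana    | Biology   
Pete    | Biology   
Leo     | Algorithms
Yara    | NULL      
Alice   | History   


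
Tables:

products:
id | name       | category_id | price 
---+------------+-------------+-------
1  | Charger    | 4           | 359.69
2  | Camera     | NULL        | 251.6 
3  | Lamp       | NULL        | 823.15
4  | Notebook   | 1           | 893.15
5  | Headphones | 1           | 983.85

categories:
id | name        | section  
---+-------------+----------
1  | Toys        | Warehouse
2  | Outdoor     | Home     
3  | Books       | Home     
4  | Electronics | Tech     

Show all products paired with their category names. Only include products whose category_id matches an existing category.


INNER JOIN keeps only products rows whose category_id matches an id in categories. Walk through each product:
  - product 1 (Charger): category_id=4 -> matches Electronics
  - product 2 (Camera): category_id=NULL, no match -> dropped
  - product 3 (Lamp): category_id=NULL, no match -> dropped
  - product 4 (Notebook): category_id=1 -> matches Toys
  - product 5 (Headphones): category_id=1 -> matches Toys
So 2 of 5 rows are dropped.

SQL:
SELECT a.name, b.name AS category
FROM products a
INNER JOIN categories b ON a.category_id = b.id

Result:
name       | category   
-----------+------------
Charger    | Electronics
Notebook   | Toys       
Headphones | Toys       


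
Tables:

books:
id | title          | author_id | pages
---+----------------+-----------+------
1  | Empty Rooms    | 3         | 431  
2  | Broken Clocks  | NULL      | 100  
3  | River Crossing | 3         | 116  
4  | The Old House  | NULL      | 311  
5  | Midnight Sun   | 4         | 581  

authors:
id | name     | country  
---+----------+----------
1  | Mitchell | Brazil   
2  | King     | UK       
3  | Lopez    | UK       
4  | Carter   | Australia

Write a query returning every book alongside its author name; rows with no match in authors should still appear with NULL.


LEFT JOIN keeps every row from books (the left table); where author_id has no match in authors, the author columns become NULL. Walk through each book:
  - book 1 (Empty Rooms): author_id=3 -> matches Lopez
  - book 2 (Broken Clocks): author_id=NULL, no match -> kept with NULL
  - book 3 (River Crossing): author_id=3 -> matches Lopez
  - book 4 (The Old House): author_id=NULL, no match -> kept with NULL
  - book 5 (Midnight Sun): author_id=4 -> matches Carter
All 5 rows appear; 2 have NULL author.

SQL:
SELECT a.title, b.name AS author
FROM books a
LEFT JOIN authors b ON a.author_id = b.id

Result:
title          | author
---------------+-------
Empty Rooms    | Lopez 
Broken Clocks  | NULL  
River Crossing | Lopez 
The Old House  | NULL  
Midnight Sun   | Carter


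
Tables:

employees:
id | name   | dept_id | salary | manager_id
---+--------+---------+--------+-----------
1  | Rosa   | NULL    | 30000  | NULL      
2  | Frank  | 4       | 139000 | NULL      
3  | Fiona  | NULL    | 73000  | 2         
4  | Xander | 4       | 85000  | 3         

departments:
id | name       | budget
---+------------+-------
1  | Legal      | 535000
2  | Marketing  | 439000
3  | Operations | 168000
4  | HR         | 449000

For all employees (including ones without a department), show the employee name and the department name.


LEFT JOIN keeps every row from employees (the left table); where dept_id has no match in departments, the department columns become NULL. Walk through each employee:
  - employee 1 (Rosa): dept_id=NULL, no match -> kept with NULL
  - employee 2 (Frank): dept_id=4 -> matches HR
  - employee 3 (Fiona): dept_id=NULL, no match -> kept with NULL
  - employee 4 (Xander): dept_id=4 -> matches HR
All 4 rows appear; 2 have NULL department.

SQL:
SELECT a.name, b.name AS department
FROM employees a
LEFT JOIN departments b ON a.dept_id = b.id

Result:
name   | department
-------+-----------
Rosa   | NULL      
Frank  | HR        
Fiona  | NULL      
Xander | HR        


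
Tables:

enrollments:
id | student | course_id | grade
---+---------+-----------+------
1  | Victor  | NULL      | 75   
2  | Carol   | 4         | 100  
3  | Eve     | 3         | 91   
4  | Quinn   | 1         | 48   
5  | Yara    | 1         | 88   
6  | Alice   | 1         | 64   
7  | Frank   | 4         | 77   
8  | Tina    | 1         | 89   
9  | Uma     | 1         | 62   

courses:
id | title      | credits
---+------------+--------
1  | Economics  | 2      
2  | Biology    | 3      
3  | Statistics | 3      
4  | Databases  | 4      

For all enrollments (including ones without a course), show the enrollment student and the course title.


LEFT JOIN keeps every row from enrollments (the left table); where course_id has no match in courses, the course columns become NULL. Walk through each enrollment:
  - enrollment 1 (Victor): course_id=NULL, no match -> kept with NULL
  - enrollment 2 (Carol): course_id=4 -> matches Databases
  - enrollment 3 (Eve): course_id=3 -> matches Statistics
  - enrollment 4 (Quinn): course_id=1 -> matches Economics
  - enrollment 5 (Yara): course_id=1 -> matches Economics
  - enrollment 6 (Alice): course_id=1 -> matches Economics
  - enrollment 7 (Frank): course_id=4 -> matches Databases
  - enrollment 8 (Tina): course_id=1 -> matches Economics
  - enrollment 9 (Uma): course_id=1 -> matches Economics
All 9 rows appear; 1 has NULL course.

SQL:
SELECT a.student, b.title AS course
FROM enrollments a
LEFT JOIN courses b ON a.course_id = b.id

Result:
student | course    
--------+-----------
Victor  | NULL      
Carol   | Databases 
Eve     | Statistics
Quinn   | Economics 
Yara    | Economics 
Alice   | Economics 
Frank   | Databases 
Tina    | Economics 
Uma     | Economics 


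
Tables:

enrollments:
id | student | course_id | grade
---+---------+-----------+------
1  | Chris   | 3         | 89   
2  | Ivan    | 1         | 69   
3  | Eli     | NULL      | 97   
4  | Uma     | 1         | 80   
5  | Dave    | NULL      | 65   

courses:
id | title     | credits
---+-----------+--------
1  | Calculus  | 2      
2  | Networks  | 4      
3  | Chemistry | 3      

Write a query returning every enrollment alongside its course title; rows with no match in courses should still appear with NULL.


LEFT JOIN keeps every row from enrollments (the left table); where course_id has no match in courses, the course columns become NULL. Walk through each enrollment:
  - enrollment 1 (Chris): course_id=3 -> matches Chemistry
  - enrollment 2 (Ivan): course_id=1 -> matches Calculus
  - enrollment 3 (Eli): course_id=NULL, no match -> kept with NULL
  - enrollment 4 (Uma): course_id=1 -> matches Calculus
  - enrollment 5 (Dave): course_id=NULL, no match -> kept with NULL
All 5 rows appear; 2 have NULL course.

SQL:
SELECT a.student, b.title AS course
FROM enrollments a
LEFT JOIN courses b ON a.course_id = b.id

Result:
student | course   
--------+----------
Chris   | Chemistry
Ivan    | Calculus 
Eli     | NULL     
Uma     | Calculus 
Dave    | NULL     


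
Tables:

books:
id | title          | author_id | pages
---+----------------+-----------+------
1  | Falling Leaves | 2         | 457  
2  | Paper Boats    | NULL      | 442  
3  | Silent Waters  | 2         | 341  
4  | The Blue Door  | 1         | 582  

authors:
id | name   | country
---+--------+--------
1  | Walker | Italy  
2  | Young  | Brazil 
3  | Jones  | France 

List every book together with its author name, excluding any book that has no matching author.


INNER JOIN keeps only books rows whose author_id matches an id in authors. Walk through each book:
  - book 1 (Falling Leaves): author_id=2 -> matches Young
  - book 2 (Paper Boats): author_id=NULL, no match -> dropped
  - book 3 (Silent Waters): author_id=2 -> matches Young
  - book 4 (The Blue Door): author_id=1 -> matches Walker
So 1 of 4 rows is dropped.

SQL:
SELECT a.title, b.name AS author
FROM books a
INNER JOIN authors b ON a.author_id = b.id

Result:
title          | author
---------------+-------
Falling Leaves | Young 
Silent Waters  | Young 
The Blue Door  | Walker


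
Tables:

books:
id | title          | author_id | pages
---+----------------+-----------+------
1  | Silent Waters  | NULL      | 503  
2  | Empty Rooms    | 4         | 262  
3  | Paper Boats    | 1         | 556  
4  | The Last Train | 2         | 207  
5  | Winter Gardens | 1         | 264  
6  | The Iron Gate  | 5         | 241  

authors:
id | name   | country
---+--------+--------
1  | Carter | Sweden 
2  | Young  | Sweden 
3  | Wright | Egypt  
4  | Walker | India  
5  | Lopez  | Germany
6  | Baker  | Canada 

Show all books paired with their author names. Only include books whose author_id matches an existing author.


INNER JOIN keeps only books rows whose author_id matches an id in authors. Walk through each book:
  - book 1 (Silent Waters): author_id=NULL, no match -> dropped
  - book 2 (Empty Rooms): author_id=4 -> matches Walker
  - book 3 (Paper Boats): author_id=1 -> matches Carter
  - book 4 (The Last Train): author_id=2 -> matches Young
  - book 5 (Winter Gardens): author_id=1 -> matches Carter
  - book 6 (The Iron Gate): author_id=5 -> matches Lopez
So 1 of 6 rows is dropped.

SQL:
SELECT a.title, b.name AS author
FROM books a
INNER JOIN authors b ON a.author_id = b.id

Result:
title          | author
---------------+-------
Empty Rooms    | Walker
Paper Boats    | Carter
The Last Train | Young 
Winter Gardens | Carter
The Iron Gate  | Lopez 


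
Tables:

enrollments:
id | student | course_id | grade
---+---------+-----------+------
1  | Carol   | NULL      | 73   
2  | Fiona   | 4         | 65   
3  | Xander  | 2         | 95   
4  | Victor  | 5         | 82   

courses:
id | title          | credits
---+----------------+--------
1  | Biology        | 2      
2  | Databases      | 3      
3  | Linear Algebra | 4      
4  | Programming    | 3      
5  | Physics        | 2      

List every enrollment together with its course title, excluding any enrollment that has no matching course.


INNER JOIN keeps only enrollments rows whose course_id matches an id in courses. Walk through each enrollment:
  - enrollment 1 (Carol): course_id=NULL, no match -> dropped
  - enrollment 2 (Fiona): course_id=4 -> matches Programming
  - enrollment 3 (Xander): course_id=2 -> matches Databases
  - enrollment 4 (Victor): course_id=5 -> matches Physics
So 1 of 4 rows is dropped.

SQL:
SELECT a.student, b.title AS course
FROM enrollments a
INNER JOIN courses b ON a.course_id = b.id

Result:
student | course     
--------+------------
Fiona   | Programming
Xander  | Databases  
Victor  | Physics    


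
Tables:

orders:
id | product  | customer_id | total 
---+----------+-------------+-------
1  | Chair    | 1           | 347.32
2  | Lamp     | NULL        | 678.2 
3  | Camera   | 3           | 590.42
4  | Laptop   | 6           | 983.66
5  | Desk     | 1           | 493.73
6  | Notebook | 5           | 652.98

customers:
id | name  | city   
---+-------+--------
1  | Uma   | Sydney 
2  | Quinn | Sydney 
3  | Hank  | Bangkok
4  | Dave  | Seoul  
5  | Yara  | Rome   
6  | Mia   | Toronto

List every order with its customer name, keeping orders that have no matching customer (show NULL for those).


LEFT JOIN keeps every row from orders (the left table); where customer_id has no match in customers, the customer columns become NULL. Walk through each order:
  - order 1 (Chair): customer_id=1 -> matches Uma
  - order 2 (Lamp): customer_id=NULL, no match -> kept with NULL
  - order 3 (Camera): customer_id=3 -> matches Hank
  - order 4 (Laptop): customer_id=6 -> matches Mia
  - order 5 (Desk): customer_id=1 -> matches Uma
  - order 6 (Notebook): customer_id=5 -> matches Yara
All 6 rows appear; 1 has NULL customer.

SQL:
SELECT a.product, b.name AS customer
FROM orders a
LEFT JOIN customers b ON a.customer_id = b.id

Result:
product  | customer
---------+---------
Chair    | Uma     
Lamp     | NULL    
Camera   | Hank    
Laptop   | Mia     
Desk     | Uma     
Notebook | Yara    
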